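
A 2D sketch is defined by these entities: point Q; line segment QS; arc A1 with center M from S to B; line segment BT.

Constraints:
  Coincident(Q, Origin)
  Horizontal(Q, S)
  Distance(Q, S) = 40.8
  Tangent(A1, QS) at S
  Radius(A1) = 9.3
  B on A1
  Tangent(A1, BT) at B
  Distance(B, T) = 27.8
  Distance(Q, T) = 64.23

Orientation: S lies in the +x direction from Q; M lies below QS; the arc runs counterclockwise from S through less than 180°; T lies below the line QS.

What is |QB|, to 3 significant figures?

37.5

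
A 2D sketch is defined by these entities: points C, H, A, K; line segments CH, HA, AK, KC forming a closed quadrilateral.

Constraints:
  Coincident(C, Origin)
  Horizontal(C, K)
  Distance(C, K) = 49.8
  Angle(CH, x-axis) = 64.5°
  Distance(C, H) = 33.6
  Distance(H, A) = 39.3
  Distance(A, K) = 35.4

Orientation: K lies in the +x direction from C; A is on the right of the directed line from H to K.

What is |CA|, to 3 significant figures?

17.9

Checks: CH at 64.50° ✓; |HA| = 39.30 ✓; |AK| = 35.40 ✓.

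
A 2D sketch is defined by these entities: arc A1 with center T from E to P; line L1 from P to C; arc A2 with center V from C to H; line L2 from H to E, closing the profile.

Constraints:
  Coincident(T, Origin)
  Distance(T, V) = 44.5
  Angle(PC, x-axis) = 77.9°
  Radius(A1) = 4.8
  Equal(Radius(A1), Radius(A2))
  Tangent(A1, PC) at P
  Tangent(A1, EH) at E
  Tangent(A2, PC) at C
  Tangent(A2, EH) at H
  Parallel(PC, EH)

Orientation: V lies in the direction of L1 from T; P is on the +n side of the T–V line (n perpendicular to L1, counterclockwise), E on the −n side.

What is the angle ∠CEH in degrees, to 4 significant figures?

12.17°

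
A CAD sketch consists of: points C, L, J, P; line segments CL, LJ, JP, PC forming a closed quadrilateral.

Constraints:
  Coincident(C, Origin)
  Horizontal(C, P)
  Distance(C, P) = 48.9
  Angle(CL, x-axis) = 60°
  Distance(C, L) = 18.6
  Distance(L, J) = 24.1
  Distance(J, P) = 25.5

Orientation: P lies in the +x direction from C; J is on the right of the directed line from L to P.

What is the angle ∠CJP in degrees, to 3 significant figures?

165°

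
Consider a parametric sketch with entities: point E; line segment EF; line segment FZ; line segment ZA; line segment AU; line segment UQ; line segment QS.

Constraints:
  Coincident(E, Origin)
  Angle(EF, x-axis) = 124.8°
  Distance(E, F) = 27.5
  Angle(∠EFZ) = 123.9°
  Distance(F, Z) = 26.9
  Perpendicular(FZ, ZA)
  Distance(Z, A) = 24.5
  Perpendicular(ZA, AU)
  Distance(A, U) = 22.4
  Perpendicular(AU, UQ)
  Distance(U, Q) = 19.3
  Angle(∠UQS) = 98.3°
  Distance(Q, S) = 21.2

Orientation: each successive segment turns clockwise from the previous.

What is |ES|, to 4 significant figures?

45.76

E is at the origin; EF runs at 124.8° with length 27.5, so F = (-15.69, 22.58). ∠EFZ = 123.9° gives FZ at 68.70° from the x-axis; with |FZ| = 26.9, Z = (-5.923, 47.64). FZ ⟂ ZA, so ZA runs at -21.30°; with |ZA| = 24.5, A = (16.90, 38.74). ZA ⟂ AU, so AU runs at -111.3°; with |AU| = 22.4, U = (8.766, 17.87). The perpendicularity gives UQ at right angles to AU, so UQ runs at 158.7°; with |UQ| = 19.3, Q = (-9.215, 24.89). ∠UQS = 98.3° gives QS at 77.00° from the x-axis; with |QS| = 21.2, S = (-4.446, 45.54). Then |ES| = |S − E| = 45.76.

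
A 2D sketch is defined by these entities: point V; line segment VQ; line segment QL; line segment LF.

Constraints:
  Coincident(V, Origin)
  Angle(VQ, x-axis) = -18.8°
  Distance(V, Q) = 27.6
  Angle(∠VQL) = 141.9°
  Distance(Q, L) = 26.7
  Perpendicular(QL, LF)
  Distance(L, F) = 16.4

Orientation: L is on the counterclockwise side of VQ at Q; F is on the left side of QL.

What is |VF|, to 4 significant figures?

48.42

V is at the origin; VQ runs at -18.8° with length 27.6, so Q = 27.6·(cos -18.8°, sin -18.8°) = (26.13, -8.895). ∠VQL = 141.9°, so QL runs at -18.8° + (180° − 141.9°) = 19.30° from the x-axis; with |QL| = 26.7, L = Q + 26.7·(cos 19.30°, sin 19.30°) = (51.33, -0.06980). The perpendicularity gives LF at right angles to QL; with |LF| = 16.4 on the left of QL, F = L + 16.4·(-0.3305, 0.9438) = (45.91, 15.41). Then |VF| = |F − V| = 48.42.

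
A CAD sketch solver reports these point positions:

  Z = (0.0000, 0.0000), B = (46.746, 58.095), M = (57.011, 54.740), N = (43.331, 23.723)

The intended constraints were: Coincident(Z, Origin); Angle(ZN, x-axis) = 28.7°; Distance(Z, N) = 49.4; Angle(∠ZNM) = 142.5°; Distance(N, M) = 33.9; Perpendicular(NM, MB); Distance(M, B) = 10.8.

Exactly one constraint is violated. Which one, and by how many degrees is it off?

Perpendicular(NM, MB) — off by 5.70°.

Z = (0.00, 0.00) ✓; ZN at 28.70° ✓; |ZN| = 49.40 ✓; ∠ZNM = 142.5° ✓; |NM| = 33.90 ✓; ∠(NM, MB) = 95.70° ✗; |MB| = 10.80 ✓.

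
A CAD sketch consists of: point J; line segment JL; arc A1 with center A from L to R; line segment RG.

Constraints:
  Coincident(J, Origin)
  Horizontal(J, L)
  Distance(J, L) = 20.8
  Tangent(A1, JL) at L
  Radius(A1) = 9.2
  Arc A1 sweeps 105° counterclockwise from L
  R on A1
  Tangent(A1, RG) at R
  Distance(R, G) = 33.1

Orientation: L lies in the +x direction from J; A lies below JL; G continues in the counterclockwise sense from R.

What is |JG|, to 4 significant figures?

48.13

J is at the origin; JL is horizontal with |JL| = 20.8 and L on the +x side, so L = (20.80, 0.000). Since A1 is tangent to JL there, AL ⟂ JL, so A = L + (0, -9.2) = (20.80, -9.200). On A1, L sits at bearing 90° from A; a 105° counterclockwise sweep puts R at bearing 195°, so R = A + 9.2·(cos 195°, sin 195°) = (11.91, -11.58). Tangency of A1 to RG means the radius AR is perpendicular to RG, so RG runs along (−sin 195°, cos 195°); with |RG| = 33.1, G = (20.48, -43.55). Then |JG| = |G − J| = 48.13.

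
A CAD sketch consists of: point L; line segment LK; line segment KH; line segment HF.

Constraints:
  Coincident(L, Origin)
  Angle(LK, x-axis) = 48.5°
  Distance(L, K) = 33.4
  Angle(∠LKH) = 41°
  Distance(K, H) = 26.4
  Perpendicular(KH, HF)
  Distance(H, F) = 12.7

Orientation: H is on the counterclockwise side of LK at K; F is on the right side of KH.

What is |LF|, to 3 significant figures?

34.6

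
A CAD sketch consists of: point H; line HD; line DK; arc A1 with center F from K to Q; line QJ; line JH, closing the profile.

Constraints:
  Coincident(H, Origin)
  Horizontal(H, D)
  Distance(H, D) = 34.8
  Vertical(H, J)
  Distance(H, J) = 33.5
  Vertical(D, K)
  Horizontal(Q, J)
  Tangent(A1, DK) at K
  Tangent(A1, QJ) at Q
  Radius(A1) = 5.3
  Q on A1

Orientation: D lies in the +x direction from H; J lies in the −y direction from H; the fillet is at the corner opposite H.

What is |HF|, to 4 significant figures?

40.81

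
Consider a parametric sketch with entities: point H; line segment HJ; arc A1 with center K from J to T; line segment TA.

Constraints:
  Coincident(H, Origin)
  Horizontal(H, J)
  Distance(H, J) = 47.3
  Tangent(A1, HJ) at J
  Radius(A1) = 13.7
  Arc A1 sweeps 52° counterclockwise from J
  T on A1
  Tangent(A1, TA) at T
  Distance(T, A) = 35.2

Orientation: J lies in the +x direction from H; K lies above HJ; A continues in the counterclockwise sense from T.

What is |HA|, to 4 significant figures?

86.32

H is at the origin; H and J share the same y with |HJ| = 47.3 and J on the +x side, so J = (47.30, 0.000). A1 meets HJ tangentially, so KJ is at right angles to HJ, so K = J + (0, 13.7) = (47.30, 13.70). On A1, J sits at bearing -90° from K; a 52° counterclockwise sweep puts T at bearing -38°, so T = K + 13.7·(cos -38°, sin -38°) = (58.10, 5.265). A1 meets TA tangentially, so KT is at right angles to TA, so TA runs along (−sin -38°, cos -38°); with |TA| = 35.2, A = (79.77, 33.00). Then |HA| = |A − H| = 86.32.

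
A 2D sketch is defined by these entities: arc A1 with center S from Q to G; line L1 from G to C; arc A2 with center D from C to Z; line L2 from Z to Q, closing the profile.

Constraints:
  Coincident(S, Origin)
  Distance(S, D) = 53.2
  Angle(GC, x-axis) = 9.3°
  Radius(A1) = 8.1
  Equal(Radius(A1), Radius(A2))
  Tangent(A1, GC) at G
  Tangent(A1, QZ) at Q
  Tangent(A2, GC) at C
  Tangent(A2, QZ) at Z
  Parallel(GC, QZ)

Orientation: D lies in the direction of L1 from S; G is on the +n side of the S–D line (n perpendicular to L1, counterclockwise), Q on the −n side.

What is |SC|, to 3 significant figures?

53.8

Tangency of A1 to both parallel lines with radius 8.1 puts G and Q at S ± 8.1·n: G = (-1.31, 7.99), Q = (1.31, -7.99). Equal radii place C and Z the same way about D: C = D + 8.1·n = (51.2, 16.6), Z = D − 8.1·n = (53.8, 0.604). Then |SC| = |C − S| = 53.8.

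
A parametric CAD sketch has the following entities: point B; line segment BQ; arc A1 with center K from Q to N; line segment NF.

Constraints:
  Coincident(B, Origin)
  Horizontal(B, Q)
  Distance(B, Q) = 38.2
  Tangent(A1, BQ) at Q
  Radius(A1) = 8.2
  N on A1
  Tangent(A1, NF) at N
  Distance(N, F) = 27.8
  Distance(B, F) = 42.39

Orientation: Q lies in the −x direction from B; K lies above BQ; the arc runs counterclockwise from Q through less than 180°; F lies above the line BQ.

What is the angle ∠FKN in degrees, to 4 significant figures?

73.57°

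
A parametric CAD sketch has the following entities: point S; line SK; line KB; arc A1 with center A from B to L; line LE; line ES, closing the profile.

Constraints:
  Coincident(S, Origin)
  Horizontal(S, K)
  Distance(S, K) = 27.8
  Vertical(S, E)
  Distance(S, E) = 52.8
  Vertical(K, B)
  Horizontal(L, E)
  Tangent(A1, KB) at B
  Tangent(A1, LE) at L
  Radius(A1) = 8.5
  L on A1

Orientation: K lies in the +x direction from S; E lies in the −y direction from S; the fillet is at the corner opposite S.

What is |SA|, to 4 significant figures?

48.32

S is at the origin; S and K share the same y with |SK| = 27.8 and K on the +x side, so K = (27.80, 0.000). SE is vertical with |SE| = 52.8 and E on the −y side, so E = (0.000, -52.80). The virtual corner opposite S is at (27.80, -52.80). A1 meets KB tangentially, so AB is at right angles to KB and the tangent condition forces AL to be normal to LE, with radius 8.5, so the center A sits 8.5 in from both sides at A = (19.30, -44.30). Then |SA| = |A − S| = 48.32.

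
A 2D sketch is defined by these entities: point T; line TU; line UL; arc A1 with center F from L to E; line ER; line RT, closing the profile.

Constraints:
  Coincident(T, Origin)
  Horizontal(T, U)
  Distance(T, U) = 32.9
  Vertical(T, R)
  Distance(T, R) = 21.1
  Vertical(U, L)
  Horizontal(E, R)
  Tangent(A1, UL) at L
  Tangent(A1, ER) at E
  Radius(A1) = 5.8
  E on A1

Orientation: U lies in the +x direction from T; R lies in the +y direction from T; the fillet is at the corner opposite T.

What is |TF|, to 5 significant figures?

31.121

T is at the origin; TU is horizontal with |TU| = 32.9 and U on the +x side, so U = (32.900, 0.0000). TR is vertical with |TR| = 21.1 and R on the +y side, so R = (0.0000, 21.100). The virtual corner opposite T is at (32.900, 21.100). A1 meets UL tangentially, so FL is at right angles to UL and tangency of A1 to ER means the radius FE is perpendicular to ER, with radius 5.8, so the center F sits 5.8 in from both sides at F = (27.100, 15.300). Then |TF| = |F − T| = 31.121.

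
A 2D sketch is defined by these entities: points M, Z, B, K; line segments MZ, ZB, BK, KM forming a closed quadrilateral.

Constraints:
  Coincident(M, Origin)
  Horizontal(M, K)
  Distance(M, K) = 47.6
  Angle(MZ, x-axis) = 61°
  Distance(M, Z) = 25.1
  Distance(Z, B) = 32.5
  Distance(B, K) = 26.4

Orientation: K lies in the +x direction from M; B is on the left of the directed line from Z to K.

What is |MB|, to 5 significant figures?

51.547

M is at the origin; M and K share the same y with |MK| = 47.6 and K in +x, so K = (47.6, 0). MZ runs at 61.0° with |MZ| = 25.1, so Z = (12.169, 21.953). B is determined by |ZB| = 32.5 and |BK| = 26.4 together: it lies at the intersection of circle(Z, 32.5) and circle(K, 26.4). With |ZK| = 41.681, the foot of the radical line on ZK is 25.151 from Z and the perpendicular offset is √(32.5² − 25.151²) = 20.584. Taking the left-of-ZK solution: B = (44.389, 26.204).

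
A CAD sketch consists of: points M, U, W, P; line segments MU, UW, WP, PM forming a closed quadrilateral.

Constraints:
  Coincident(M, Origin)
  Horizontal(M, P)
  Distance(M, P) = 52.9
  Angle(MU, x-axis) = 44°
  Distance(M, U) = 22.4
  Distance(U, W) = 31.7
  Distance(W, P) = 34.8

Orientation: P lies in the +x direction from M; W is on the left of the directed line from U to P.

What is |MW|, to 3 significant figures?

53.9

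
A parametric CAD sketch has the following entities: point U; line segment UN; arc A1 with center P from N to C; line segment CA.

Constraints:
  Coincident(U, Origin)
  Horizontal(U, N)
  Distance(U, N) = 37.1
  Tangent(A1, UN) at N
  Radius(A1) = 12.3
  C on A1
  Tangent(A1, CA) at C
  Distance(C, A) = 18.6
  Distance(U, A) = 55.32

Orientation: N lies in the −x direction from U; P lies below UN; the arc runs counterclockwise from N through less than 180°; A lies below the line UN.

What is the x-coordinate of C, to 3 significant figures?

-49.0

Checks: U = (0.00, 0.00) ✓; ∠(PN, NU) = 90.00° ✓; |PN| = 12.30 ✓; |PC| = 12.30 ✓; ∠(PC, CA) = 90.00° ✓; |CA| = 18.60 ✓; |UA| = 55.32 ✓.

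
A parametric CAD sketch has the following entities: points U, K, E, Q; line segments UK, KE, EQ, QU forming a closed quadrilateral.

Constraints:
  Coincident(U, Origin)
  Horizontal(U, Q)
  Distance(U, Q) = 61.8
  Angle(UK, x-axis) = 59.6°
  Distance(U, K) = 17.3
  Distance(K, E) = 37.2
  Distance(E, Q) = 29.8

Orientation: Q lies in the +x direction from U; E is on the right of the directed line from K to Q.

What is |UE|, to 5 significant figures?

36.501

Checks: |KE| = 37.20 ✓; |EQ| = 29.80 ✓.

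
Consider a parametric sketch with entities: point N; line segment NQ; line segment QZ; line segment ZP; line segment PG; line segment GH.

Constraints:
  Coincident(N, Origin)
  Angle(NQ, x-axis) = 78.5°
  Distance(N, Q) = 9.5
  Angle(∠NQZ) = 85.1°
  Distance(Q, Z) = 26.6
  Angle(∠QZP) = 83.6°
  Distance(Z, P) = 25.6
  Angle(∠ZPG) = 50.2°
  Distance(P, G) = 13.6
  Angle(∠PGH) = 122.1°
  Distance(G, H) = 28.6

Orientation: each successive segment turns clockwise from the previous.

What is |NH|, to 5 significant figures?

29.757

N is at the origin; NQ runs at 78.5° with length 9.5, so Q = (1.8940, 9.3093). ∠NQZ = 85.1° gives QZ at -16.400° from the x-axis; with |QZ| = 26.6, Z = (27.412, 1.7990). ∠QZP = 83.6° gives ZP at -112.80° from the x-axis; with |ZP| = 25.6, P = (17.491, -21.801). ∠ZPG = 50.2° gives PG at 117.40° from the x-axis; with |PG| = 13.6, G = (11.233, -9.7264). ∠PGH = 122.1° gives GH at 59.500° from the x-axis; with |GH| = 28.6, H = (25.748, 14.916). Then |NH| = |H − N| = 29.757.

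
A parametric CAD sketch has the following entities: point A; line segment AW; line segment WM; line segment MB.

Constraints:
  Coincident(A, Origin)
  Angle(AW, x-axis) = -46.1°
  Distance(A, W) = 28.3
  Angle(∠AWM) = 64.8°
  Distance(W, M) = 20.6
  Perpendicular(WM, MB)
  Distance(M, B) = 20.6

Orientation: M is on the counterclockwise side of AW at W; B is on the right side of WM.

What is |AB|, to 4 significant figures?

46.99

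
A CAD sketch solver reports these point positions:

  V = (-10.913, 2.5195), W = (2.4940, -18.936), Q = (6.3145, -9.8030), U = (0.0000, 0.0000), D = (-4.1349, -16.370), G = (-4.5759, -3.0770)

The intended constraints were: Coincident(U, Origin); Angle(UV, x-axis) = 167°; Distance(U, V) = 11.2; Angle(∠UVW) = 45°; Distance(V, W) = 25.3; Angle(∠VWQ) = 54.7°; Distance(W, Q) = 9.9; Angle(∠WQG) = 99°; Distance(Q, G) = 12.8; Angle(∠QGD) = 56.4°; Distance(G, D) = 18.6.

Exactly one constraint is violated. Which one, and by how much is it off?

Distance(G, D) = 18.6 — off by 5.30.

U = (0.00, 0.00) ✓; UV at 167.0° ✓; |UV| = 11.20 ✓; ∠UVW = 45.00° ✓; |VW| = 25.30 ✓; ∠VWQ = 54.70° ✓; |WQ| = 9.900 ✓; ∠WQG = 99.00° ✓; |QG| = 12.80 ✓; ∠QGD = 56.40° ✓; |GD| = 13.30 ✗.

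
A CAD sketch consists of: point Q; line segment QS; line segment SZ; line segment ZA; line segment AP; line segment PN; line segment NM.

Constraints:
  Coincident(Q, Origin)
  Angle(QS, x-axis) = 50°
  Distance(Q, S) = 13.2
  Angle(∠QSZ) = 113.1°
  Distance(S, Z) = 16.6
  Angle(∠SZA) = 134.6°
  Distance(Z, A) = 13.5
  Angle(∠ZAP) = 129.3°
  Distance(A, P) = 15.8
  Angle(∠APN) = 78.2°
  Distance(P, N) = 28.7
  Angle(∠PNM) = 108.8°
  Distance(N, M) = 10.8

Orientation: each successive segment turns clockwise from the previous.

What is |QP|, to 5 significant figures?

32.383

∠SZA = 134.6° gives ZA at -62.300° from the x-axis; with |ZA| = 13.5, A = (30.643, -6.6667). ∠ZAP = 129.3° gives AP at -113.00° from the x-axis; with |AP| = 15.8, P = (24.470, -21.211). Then |QP| = |P − Q| = 32.383.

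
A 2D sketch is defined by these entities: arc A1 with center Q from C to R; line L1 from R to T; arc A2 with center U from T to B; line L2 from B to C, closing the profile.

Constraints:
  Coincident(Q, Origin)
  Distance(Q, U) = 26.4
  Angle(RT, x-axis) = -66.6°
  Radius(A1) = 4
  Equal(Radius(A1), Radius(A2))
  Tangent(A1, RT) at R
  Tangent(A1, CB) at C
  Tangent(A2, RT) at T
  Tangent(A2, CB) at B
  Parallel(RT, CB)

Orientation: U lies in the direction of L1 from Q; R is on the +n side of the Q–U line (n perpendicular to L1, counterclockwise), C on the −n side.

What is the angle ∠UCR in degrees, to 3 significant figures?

81.4°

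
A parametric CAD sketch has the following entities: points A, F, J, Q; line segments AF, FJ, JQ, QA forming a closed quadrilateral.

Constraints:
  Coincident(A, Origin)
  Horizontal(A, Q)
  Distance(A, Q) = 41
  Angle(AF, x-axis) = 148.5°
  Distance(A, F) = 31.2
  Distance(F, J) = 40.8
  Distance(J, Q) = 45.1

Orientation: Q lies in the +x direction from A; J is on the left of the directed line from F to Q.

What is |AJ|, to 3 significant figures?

34.9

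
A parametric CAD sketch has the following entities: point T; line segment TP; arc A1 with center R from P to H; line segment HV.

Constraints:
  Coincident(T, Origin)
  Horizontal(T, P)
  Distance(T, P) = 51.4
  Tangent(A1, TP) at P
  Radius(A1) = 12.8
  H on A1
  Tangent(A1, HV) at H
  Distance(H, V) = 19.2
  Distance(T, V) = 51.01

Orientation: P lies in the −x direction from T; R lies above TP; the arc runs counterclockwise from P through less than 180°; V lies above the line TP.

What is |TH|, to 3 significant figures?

40.8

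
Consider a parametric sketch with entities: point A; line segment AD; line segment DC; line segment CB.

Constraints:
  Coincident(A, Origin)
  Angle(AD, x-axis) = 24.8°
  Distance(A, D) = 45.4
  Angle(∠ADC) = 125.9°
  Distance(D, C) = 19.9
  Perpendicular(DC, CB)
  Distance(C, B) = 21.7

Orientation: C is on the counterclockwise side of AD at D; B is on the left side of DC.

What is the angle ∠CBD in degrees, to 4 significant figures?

42.52°

A is at the origin; AD runs at 24.8° with length 45.4, so D = 45.4·(cos 24.8°, sin 24.8°) = (41.21, 19.04). ∠ADC = 125.9°, so DC runs at 24.8° + (180° − 125.9°) = 78.90° from the x-axis; with |DC| = 19.9, C = D + 19.9·(cos 78.90°, sin 78.90°) = (45.04, 38.57). DC ⟂ CB; with |CB| = 21.7 on the left of DC, B = C + 21.7·(-0.9813, 0.1925) = (23.75, 42.75). Then cos ∠CBD = BC·BD / (|BC||BD|), giving 42.52°.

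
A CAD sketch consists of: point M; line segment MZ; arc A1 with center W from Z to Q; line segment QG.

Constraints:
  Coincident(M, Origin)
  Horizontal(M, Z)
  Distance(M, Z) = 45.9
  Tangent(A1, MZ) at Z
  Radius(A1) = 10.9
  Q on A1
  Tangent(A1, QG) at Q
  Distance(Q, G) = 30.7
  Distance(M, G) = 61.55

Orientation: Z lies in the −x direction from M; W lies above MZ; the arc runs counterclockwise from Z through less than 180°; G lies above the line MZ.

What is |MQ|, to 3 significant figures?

38.0

M is at the origin; MZ is horizontal with |MZ| = 45.9 and Z on the −x side, so Z = (-45.9, 0.00). The tangent condition forces WZ to be normal to MZ, so W = Z + (0, 10.9) = (-45.9, 10.9). Since WQ ⟂ QG (tangency), |WG| = √(10.9² + 30.7²) = 32.6 regardless of where Q sits on A1. So G lies on both circle(M, 61.55) and circle(W, 32.6); the above-MZ intersection is G = (-43.6, 43.4). Q is the foot of the tangent from G: Q = (-35.4, 13.8).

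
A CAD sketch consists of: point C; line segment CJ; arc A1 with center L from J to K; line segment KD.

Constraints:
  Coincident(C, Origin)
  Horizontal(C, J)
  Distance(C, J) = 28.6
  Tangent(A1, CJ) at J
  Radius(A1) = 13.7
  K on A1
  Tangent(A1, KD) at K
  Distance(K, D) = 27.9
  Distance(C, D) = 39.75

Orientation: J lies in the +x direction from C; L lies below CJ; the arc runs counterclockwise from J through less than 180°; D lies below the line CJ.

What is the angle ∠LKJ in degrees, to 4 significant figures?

50.45°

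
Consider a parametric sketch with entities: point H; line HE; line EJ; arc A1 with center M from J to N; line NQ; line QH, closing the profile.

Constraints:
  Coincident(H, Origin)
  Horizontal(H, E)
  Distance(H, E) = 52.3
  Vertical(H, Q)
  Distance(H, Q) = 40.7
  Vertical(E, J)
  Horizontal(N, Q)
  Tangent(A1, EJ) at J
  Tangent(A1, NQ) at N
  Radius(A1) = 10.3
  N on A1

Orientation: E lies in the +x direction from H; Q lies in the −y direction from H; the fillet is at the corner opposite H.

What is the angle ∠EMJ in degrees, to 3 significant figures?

71.3°

H is at the origin; H and E share the same y with |HE| = 52.3 and E on the +x side, so E = (52.3, 0.00). HQ is vertical with |HQ| = 40.7 and Q on the −y side, so Q = (0.00, -40.7). The virtual corner opposite H is at (52.3, -40.7). A1 meets EJ tangentially, so MJ is at right angles to EJ and the tangent condition forces MN to be normal to NQ, with radius 10.3, so the center M sits 10.3 in from both sides at M = (42.0, -30.4). That places the tangent points at J = (52.3, -30.4) on EJ and N = (42.0, -40.7) on NQ. Then cos ∠EMJ = ME·MJ / (|ME||MJ|), giving 71.3°.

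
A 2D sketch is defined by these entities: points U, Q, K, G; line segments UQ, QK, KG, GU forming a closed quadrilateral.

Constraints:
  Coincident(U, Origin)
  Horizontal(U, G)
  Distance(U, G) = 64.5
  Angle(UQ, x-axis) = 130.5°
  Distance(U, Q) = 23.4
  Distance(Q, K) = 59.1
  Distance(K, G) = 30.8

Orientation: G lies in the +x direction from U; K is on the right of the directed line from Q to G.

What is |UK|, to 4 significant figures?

37.87

U is at the origin; UG is horizontal with |UG| = 64.5 and G in +x, so G = (64.5, 0). UQ runs at 130.5° with |UQ| = 23.4, so Q = (-15.20, 17.79). K is determined by |QK| = 59.1 and |KG| = 30.8 together: it lies at the intersection of circle(Q, 59.1) and circle(G, 30.8). With |QG| = 81.66, the foot of the radical line on QG is 56.41 from Q and the perpendicular offset is √(59.1² − 56.41²) = 17.64. Taking the right-of-QG solution: K = (36.01, -11.71).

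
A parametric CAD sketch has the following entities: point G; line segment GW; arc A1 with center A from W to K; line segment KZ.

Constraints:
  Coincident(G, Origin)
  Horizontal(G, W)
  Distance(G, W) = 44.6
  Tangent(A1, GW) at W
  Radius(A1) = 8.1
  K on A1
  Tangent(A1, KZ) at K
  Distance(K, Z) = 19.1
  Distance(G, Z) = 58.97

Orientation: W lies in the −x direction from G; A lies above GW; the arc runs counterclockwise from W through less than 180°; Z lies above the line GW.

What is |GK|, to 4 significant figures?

41.20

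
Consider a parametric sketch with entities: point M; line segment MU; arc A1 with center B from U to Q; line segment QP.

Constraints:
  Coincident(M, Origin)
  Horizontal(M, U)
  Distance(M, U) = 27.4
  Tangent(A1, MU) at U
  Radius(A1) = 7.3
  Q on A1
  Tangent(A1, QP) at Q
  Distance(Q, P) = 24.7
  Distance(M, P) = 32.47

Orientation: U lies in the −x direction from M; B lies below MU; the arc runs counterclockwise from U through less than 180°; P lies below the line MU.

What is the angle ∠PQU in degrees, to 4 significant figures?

111.1°

Checks: |BQ| = 7.300 ✓; ∠(BQ, QP) = 90.00° ✓; |QP| = 24.70 ✓; |MP| = 32.47 ✓.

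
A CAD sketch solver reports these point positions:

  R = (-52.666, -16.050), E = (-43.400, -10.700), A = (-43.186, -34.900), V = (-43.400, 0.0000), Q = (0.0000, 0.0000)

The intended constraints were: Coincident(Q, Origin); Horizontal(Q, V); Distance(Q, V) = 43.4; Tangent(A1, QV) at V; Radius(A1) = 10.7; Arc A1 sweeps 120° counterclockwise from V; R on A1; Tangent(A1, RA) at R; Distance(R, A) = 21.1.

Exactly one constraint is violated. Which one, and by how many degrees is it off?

Tangent(A1, RA) at R — off by 3.30°.

Q = (0.00, 0.00) ✓; Q.y = 0.00, V.y = 0.00 ✓; |QV| = 43.40 ✓; ∠(EV, VQ) = 90.00° ✓; |EV| = 10.70 ✓; bearing(E→R) − bearing(E→V) = 120.0° ✓; |ER| = 10.70 ✓; ∠(ER, RA) = 93.30° ✗; |RA| = 21.10 ✓.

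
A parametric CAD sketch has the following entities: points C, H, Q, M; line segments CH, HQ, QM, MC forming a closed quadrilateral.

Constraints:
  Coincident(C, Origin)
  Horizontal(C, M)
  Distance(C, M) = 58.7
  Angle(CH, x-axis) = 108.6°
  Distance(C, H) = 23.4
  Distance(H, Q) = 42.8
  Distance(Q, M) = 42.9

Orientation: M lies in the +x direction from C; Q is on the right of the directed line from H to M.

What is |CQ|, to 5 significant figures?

21.618

C is at the origin; C and M share the same y with |CM| = 58.7 and M in +x, so M = (58.7, 0). CH runs at 108.6° with |CH| = 23.4, so H = (-7.4636, 22.178). Q is determined by |HQ| = 42.8 and |QM| = 42.9 together: it lies at the intersection of circle(H, 42.8) and circle(M, 42.9). With |HM| = 69.782, the foot of the radical line on HM is 34.829 from H and the perpendicular offset is √(42.8² − 34.829²) = 24.875. Taking the right-of-HM solution: Q = (17.654, -12.477).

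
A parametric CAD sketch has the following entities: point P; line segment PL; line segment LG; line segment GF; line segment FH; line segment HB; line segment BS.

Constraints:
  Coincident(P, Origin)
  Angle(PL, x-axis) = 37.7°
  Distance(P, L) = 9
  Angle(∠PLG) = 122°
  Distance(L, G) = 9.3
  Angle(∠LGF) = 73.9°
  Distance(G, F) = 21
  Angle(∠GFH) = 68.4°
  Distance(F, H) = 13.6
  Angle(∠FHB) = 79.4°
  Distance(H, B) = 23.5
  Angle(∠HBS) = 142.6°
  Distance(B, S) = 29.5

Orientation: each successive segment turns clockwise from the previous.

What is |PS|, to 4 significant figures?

46.49

P is at the origin; PL runs at 37.7° with length 9.0, so L = (7.121, 5.504). ∠PLG = 122.0° gives LG at -20.30° from the x-axis; with |LG| = 9.3, G = (15.84, 2.277). ∠LGF = 73.9° gives GF at -126.4° from the x-axis; with |GF| = 21.0, F = (3.382, -14.63). ∠GFH = 68.4° gives FH at 122.0° from the x-axis; with |FH| = 13.6, H = (-3.825, -3.092). ∠FHB = 79.4° gives HB at 21.40° from the x-axis; with |HB| = 23.5, B = (18.05, 5.483). ∠HBS = 142.6° gives BS at -16.00° from the x-axis; with |BS| = 29.5, S = (46.41, -2.649). Then |PS| = |S − P| = 46.49.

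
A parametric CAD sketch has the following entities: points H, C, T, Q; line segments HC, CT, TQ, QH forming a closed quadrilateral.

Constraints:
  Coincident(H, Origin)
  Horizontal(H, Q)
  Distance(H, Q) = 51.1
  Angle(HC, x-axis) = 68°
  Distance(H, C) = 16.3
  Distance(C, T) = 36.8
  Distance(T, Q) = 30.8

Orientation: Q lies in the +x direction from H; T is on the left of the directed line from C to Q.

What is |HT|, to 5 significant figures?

49.513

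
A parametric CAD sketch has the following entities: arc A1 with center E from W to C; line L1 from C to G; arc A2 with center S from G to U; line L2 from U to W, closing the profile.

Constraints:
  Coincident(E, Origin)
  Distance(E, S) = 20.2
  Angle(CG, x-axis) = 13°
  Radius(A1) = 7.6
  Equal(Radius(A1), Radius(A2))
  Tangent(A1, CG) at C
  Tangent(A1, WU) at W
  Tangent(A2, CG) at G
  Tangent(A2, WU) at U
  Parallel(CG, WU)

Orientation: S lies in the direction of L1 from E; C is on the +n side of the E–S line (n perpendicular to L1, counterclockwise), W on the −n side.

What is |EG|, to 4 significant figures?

21.58

The slot axis is L1's direction at 13.0°, so u = (cos 13.0°, sin 13.0°) = (0.9744, 0.2250) and n = (−sin 13.0°, cos 13.0°) = (-0.2250, 0.9744). E is at the origin and S lies 20.2 along u from E, so S = 20.2·u = (19.68, 4.544). Tangency of A1 to both parallel lines with radius 7.6 puts C and W at E ± 7.6·n: C = (-1.710, 7.405), W = (1.710, -7.405). Equal radii place G and U the same way about S: G = S + 7.6·n = (17.97, 11.95), U = S − 7.6·n = (21.39, -2.861). Then |EG| = |G − E| = 21.58.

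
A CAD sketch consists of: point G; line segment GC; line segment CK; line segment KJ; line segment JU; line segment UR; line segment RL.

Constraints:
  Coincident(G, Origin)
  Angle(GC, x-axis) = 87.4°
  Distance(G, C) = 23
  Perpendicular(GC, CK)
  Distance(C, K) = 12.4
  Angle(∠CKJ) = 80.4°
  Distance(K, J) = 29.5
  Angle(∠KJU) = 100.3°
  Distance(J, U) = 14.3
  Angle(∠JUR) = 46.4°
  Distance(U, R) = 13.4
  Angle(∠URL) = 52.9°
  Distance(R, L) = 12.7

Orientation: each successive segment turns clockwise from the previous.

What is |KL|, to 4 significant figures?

32.91

G is at the origin; GC runs at 87.4° with length 23.0, so C = (1.043, 22.98). GC is perpendicular to CK, so CK runs at -2.600°; with |CK| = 12.4, K = (13.43, 22.41). ∠CKJ = 80.4° gives KJ at -102.2° from the x-axis; with |KJ| = 29.5, J = (7.197, -6.420). ∠KJU = 100.3° gives JU at 178.1° from the x-axis; with |JU| = 14.3, U = (-7.096, -5.946). ∠JUR = 46.4° gives UR at 44.50° from the x-axis; with |UR| = 13.4, R = (2.462, 3.446). ∠URL = 52.9° gives RL at -82.60° from the x-axis; with |RL| = 12.7, L = (4.098, -9.148). Then |KL| = |L − K| = 32.91.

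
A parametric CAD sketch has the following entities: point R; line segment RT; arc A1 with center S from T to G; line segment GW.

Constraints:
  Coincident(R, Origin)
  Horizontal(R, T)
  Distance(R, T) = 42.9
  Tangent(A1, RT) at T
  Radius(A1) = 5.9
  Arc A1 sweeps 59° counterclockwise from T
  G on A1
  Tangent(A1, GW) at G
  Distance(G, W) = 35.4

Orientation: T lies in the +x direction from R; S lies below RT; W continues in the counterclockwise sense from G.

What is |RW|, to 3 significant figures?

38.6

On A1, T sits at bearing 90° from S; a 59° counterclockwise sweep puts G at bearing 149°, so G = S + 5.9·(cos 149°, sin 149°) = (37.8, -2.86). Tangency of A1 to GW means the radius SG is perpendicular to GW, so GW runs along (−sin 149°, cos 149°); with |GW| = 35.4, W = (19.6, -33.2). Then |RW| = |W − R| = 38.6.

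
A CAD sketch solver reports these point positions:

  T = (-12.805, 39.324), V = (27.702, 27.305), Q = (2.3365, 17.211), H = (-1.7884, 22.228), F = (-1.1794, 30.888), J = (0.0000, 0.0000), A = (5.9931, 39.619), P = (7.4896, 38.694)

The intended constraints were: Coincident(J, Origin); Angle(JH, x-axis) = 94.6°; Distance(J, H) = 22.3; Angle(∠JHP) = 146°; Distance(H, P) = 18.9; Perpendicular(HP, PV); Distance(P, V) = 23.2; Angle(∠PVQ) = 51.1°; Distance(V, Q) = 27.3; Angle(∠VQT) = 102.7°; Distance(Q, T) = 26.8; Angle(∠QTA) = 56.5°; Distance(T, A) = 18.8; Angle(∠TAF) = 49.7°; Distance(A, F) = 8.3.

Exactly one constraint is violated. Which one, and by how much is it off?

Distance(A, F) = 8.3 — off by 3.00.

J = (0.00, 0.00) ✓; JH at 94.60° ✓; |JH| = 22.30 ✓; ∠JHP = 146.0° ✓; |HP| = 18.90 ✓; ∠(HP, PV) = 90.00° ✓; |PV| = 23.20 ✓; ∠PVQ = 51.10° ✓; |VQ| = 27.30 ✓; ∠VQT = 102.7° ✓; |QT| = 26.80 ✓; ∠QTA = 56.50° ✓; |TA| = 18.80 ✓; ∠TAF = 49.70° ✓; |AF| = 11.30 ✗.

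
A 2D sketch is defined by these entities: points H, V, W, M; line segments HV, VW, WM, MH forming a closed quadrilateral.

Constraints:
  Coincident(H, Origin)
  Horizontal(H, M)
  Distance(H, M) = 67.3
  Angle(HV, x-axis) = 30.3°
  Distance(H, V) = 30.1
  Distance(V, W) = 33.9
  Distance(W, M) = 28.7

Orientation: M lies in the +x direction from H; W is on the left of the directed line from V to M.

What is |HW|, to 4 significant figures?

63.77

H is at the origin; H and M share the same y with |HM| = 67.3 and M in +x, so M = (67.3, 0). HV runs at 30.3° with |HV| = 30.1, so V = (25.99, 15.19). W is determined by |VW| = 33.9 and |WM| = 28.7 together: it lies at the intersection of circle(V, 33.9) and circle(M, 28.7). With |VM| = 44.01, the foot of the radical line on VM is 25.71 from V and the perpendicular offset is √(33.9² − 25.71²) = 22.10. Taking the left-of-VM solution: W = (57.74, 27.06).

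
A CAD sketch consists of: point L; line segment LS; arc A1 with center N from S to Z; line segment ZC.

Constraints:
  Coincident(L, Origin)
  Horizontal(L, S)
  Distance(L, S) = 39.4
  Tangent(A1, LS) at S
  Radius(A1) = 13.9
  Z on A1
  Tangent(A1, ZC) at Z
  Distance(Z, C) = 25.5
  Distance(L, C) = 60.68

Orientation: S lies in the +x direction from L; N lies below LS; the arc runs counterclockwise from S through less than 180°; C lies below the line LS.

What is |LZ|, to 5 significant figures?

35.758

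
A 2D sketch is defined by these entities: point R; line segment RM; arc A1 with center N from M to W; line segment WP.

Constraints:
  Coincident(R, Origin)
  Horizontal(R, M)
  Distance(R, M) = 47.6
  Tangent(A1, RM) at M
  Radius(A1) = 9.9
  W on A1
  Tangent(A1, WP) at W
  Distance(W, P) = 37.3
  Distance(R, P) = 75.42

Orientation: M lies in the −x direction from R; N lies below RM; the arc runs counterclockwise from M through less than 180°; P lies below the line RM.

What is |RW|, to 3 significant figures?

58.3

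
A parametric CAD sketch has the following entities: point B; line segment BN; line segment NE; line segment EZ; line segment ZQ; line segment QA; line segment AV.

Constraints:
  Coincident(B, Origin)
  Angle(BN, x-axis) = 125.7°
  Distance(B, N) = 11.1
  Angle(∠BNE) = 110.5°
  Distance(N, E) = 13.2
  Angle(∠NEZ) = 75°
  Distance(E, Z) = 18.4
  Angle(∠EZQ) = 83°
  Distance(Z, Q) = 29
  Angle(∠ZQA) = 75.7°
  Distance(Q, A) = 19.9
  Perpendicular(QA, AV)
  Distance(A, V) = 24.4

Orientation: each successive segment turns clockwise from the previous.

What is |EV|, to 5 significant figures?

5.3205

B is at the origin; BN runs at 125.7° with length 11.1, so N = (-6.4773, 9.0141). ∠BNE = 110.5° gives NE at 56.200° from the x-axis; with |NE| = 13.2, E = (0.86579, 19.983). ∠NEZ = 75.0° gives EZ at -48.800° from the x-axis; with |EZ| = 18.4, Z = (12.986, 6.1387). ∠EZQ = 83.0° gives ZQ at -145.80° from the x-axis; with |ZQ| = 29.0, Q = (-11.000, -10.162). ∠ZQA = 75.7° gives QA at 109.90° from the x-axis; with |QA| = 19.9, A = (-17.773, 8.5500). The perpendicularity gives AV at right angles to QA, so AV runs at 19.900°; with |AV| = 24.4, V = (5.1698, 16.855). Then |EV| = |V − E| = 5.3205.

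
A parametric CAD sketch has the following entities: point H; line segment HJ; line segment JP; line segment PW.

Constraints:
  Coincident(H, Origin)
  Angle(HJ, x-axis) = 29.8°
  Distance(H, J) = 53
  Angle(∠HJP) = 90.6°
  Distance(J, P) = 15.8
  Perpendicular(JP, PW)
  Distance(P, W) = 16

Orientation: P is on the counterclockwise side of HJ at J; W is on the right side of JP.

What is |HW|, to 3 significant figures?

70.9

H is at the origin; HJ runs at 29.8° with length 53.0, so J = 53.0·(cos 29.8°, sin 29.8°) = (46.0, 26.3). ∠HJP = 90.6°, so JP runs at 29.8° + (180° − 90.6°) = 119° from the x-axis; with |JP| = 15.8, P = J + 15.8·(cos 119°, sin 119°) = (38.3, 40.1). JP is perpendicular to PW; with |PW| = 16.0 on the right of JP, W = P + 16.0·(0.873, 0.488) = (52.3, 47.9). Then |HW| = |W − H| = 70.9.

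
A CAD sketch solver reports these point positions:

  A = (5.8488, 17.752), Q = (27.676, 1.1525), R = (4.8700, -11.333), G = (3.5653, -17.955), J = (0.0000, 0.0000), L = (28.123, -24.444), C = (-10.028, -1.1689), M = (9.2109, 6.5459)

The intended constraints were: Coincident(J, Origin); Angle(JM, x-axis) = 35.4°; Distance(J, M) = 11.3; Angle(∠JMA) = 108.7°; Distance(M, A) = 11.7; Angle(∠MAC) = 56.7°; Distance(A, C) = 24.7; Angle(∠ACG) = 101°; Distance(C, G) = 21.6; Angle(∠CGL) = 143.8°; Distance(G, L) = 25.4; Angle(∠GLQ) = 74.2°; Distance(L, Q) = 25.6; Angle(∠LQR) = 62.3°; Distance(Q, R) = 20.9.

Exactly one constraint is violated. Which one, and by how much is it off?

Distance(Q, R) = 20.9 — off by 5.10.

J = (0.00, 0.00) ✓; JM at 35.40° ✓; |JM| = 11.30 ✓; ∠JMA = 108.7° ✓; |MA| = 11.70 ✓; ∠MAC = 56.70° ✓; |AC| = 24.70 ✓; ∠ACG = 101.0° ✓; |CG| = 21.60 ✓; ∠CGL = 143.8° ✓; |GL| = 25.40 ✓; ∠GLQ = 74.20° ✓; |LQ| = 25.60 ✓; ∠LQR = 62.30° ✓; |QR| = 26.00 ✗.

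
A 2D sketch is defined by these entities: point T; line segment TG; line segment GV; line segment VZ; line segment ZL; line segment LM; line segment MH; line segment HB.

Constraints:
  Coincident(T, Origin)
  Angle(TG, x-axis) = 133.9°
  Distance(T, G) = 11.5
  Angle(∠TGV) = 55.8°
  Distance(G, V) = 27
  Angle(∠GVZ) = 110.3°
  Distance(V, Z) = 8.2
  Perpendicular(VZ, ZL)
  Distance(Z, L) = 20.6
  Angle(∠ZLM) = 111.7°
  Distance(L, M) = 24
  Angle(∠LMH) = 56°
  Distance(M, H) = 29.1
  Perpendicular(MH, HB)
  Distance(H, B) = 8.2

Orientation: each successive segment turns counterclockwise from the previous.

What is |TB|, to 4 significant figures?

19.84

∠LMH = 56.0° gives MH at -109.9° from the x-axis; with |MH| = 29.1, H = (-19.67, -13.04). The perpendicularity gives HB at right angles to MH, so HB runs at -19.90°; with |HB| = 8.2, B = (-11.96, -15.83). Then |TB| = |B − T| = 19.84.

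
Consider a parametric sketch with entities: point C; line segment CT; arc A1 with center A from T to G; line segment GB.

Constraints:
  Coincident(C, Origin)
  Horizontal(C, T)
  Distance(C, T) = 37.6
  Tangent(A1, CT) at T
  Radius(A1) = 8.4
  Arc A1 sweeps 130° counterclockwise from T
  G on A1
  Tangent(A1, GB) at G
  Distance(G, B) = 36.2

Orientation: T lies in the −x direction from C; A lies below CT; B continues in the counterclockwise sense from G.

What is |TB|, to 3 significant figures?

44.8

On A1, T sits at bearing 90° from A; a 130° counterclockwise sweep puts G at bearing 220°, so G = A + 8.4·(cos 220°, sin 220°) = (-44.0, -13.8). Since A1 is tangent to GB there, AG ⟂ GB, so GB runs along (−sin 220°, cos 220°); with |GB| = 36.2, B = (-20.8, -41.5). Then |TB| = |B − T| = 44.8.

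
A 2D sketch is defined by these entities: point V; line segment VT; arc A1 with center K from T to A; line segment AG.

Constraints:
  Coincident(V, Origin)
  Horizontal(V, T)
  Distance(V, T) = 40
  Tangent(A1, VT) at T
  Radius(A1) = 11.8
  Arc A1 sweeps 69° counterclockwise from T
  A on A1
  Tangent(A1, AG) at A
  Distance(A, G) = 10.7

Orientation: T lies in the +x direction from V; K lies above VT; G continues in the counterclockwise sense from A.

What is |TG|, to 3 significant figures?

23.0

V is at the origin; V and T share the same y with |VT| = 40.0 and T on the +x side, so T = (40.0, 0.00). The tangent condition forces KT to be normal to VT, so K = T + (0, 11.8) = (40.0, 11.8). On A1, T sits at bearing -90° from K; a 69° counterclockwise sweep puts A at bearing -21°, so A = K + 11.8·(cos -21°, sin -21°) = (51.0, 7.57). The tangent condition forces KA to be normal to AG, so AG runs along (−sin -21°, cos -21°); with |AG| = 10.7, G = (54.9, 17.6). Then |TG| = |G − T| = 23.0.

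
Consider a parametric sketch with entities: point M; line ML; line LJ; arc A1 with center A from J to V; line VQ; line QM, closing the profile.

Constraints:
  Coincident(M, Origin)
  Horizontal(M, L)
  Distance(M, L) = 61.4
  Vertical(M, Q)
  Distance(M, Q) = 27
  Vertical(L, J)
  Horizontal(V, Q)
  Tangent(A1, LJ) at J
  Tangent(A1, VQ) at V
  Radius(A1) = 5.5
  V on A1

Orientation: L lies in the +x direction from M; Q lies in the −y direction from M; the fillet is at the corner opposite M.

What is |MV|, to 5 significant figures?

62.079

M is at the origin; M and L share the same y with |ML| = 61.4 and L on the +x side, so L = (61.400, 0.0000). M and Q share the same x with |MQ| = 27.0 and Q on the −y side, so Q = (0.0000, -27.000). The virtual corner opposite M is at (61.400, -27.000). Since A1 is tangent to LJ there, AJ ⟂ LJ and since A1 is tangent to VQ there, AV ⟂ VQ, with radius 5.5, so the center A sits 5.5 in from both sides at A = (55.900, -21.500). That places the tangent points at J = (61.400, -21.500) on LJ and V = (55.900, -27.000) on VQ. Then |MV| = |V − M| = 62.079.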